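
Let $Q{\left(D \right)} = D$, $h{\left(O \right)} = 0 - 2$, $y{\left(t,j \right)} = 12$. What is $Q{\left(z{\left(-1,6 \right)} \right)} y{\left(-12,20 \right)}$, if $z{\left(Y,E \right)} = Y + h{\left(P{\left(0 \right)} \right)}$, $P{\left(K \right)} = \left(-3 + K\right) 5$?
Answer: $-36$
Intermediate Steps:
$P{\left(K \right)} = -15 + 5 K$
$h{\left(O \right)} = -2$ ($h{\left(O \right)} = 0 - 2 = -2$)
$z{\left(Y,E \right)} = -2 + Y$ ($z{\left(Y,E \right)} = Y - 2 = -2 + Y$)
$Q{\left(z{\left(-1,6 \right)} \right)} y{\left(-12,20 \right)} = \left(-2 - 1\right) 12 = \left(-3\right) 12 = -36$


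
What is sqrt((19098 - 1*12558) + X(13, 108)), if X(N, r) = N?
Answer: sqrt(6553) ≈ 80.951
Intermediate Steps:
sqrt((19098 - 1*12558) + X(13, 108)) = sqrt((19098 - 1*12558) + 13) = sqrt((19098 - 12558) + 13) = sqrt(6540 + 13) = sqrt(6553)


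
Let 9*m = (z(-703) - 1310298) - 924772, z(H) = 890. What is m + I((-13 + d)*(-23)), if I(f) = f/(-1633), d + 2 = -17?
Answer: -158627068/639 ≈ -2.4824e+5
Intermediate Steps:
d = -19 (d = -2 - 17 = -19)
I(f) = -f/1633 (I(f) = f*(-1/1633) = -f/1633)
m = -2234180/9 (m = ((890 - 1310298) - 924772)/9 = (-1309408 - 924772)/9 = (⅑)*(-2234180) = -2234180/9 ≈ -2.4824e+5)
m + I((-13 + d)*(-23)) = -2234180/9 - (-13 - 19)*(-23)/1633 = -2234180/9 - (-32)*(-23)/1633 = -2234180/9 - 1/1633*736 = -2234180/9 - 32/71 = -158627068/639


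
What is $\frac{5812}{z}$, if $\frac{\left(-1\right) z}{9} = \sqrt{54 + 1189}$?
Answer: $- \frac{5812 \sqrt{1243}}{11187} \approx -18.317$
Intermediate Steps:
$z = - 9 \sqrt{1243}$ ($z = - 9 \sqrt{54 + 1189} = - 9 \sqrt{1243} \approx -317.31$)
$\frac{5812}{z} = \frac{5812}{\left(-9\right) \sqrt{1243}} = 5812 \left(- \frac{\sqrt{1243}}{11187}\right) = - \frac{5812 \sqrt{1243}}{11187}$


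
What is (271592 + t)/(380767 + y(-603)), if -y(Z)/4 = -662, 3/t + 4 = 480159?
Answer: 130406256763/184098629325 ≈ 0.70835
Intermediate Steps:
t = 3/480155 (t = 3/(-4 + 480159) = 3/480155 ≈ 6.2480e-6)
y(Z) = 2648 (y(Z) = -4*(-662) = 2648)
(271592 + t)/(380767 + y(-603)) = (271592 + 3/480155)/(380767 + 2648) = (130406256763/480155)/383415 = (130406256763/480155)*(1/383415) = 130406256763/184098629325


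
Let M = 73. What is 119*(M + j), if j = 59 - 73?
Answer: 7021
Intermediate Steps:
j = -14
119*(M + j) = 119*(73 - 14) = 119*59 = 7021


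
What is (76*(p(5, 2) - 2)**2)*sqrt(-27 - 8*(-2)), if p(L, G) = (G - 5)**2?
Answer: 3724*I*sqrt(11) ≈ 12351.0*I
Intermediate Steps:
p(L, G) = (-5 + G)**2
(76*(p(5, 2) - 2)**2)*sqrt(-27 - 8*(-2)) = (76*((-5 + 2)**2 - 2)**2)*sqrt(-27 - 8*(-2)) = (76*((-3)**2 - 2)**2)*sqrt(-27 + 16) = (76*(9 - 2)**2)*sqrt(-11) = (76*7**2)*(I*sqrt(11)) = (76*49)*(I*sqrt(11)) = 3724*(I*sqrt(11)) = 3724*I*sqrt(11)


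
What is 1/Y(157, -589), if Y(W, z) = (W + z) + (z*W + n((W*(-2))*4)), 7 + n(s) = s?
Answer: -1/94168 ≈ -1.0619e-5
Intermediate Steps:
n(s) = -7 + s
Y(W, z) = -7 + z - 7*W + W*z (Y(W, z) = (W + z) + (z*W + (-7 + (W*(-2))*4)) = (W + z) + (W*z + (-7 - 2*W*4)) = (W + z) + (W*z + (-7 - 8*W)) = (W + z) + (-7 - 8*W + W*z) = -7 + z - 7*W + W*z)
1/Y(157, -589) = 1/(-7 - 589 - 7*157 + 157*(-589)) = 1/(-7 - 589 - 1099 - 92473) = 1/(-94168) = -1/94168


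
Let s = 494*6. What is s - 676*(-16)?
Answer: 13780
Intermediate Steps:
s = 2964
s - 676*(-16) = 2964 - 676*(-16) = 2964 - 1*(-10816) = 2964 + 10816 = 13780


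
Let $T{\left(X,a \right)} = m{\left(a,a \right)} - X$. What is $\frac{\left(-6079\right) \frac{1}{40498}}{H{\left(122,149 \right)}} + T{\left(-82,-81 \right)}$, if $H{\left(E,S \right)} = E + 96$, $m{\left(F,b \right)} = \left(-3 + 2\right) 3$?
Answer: $\frac{697450477}{8828564} \approx 78.999$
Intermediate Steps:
$m{\left(F,b \right)} = -3$ ($m{\left(F,b \right)} = \left(-1\right) 3 = -3$)
$H{\left(E,S \right)} = 96 + E$
$T{\left(X,a \right)} = -3 - X$
$\frac{\left(-6079\right) \frac{1}{40498}}{H{\left(122,149 \right)}} + T{\left(-82,-81 \right)} = \frac{\left(-6079\right) \frac{1}{40498}}{96 + 122} - -79 = \frac{\left(-6079\right) \frac{1}{40498}}{218} + \left(-3 + 82\right) = \left(- \frac{6079}{40498}\right) \frac{1}{218} + 79 = - \frac{6079}{8828564} + 79 = \frac{697450477}{8828564}$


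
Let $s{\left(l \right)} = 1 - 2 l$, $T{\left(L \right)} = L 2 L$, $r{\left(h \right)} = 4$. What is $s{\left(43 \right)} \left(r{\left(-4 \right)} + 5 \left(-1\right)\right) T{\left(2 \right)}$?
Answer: $680$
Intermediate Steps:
$T{\left(L \right)} = 2 L^{2}$ ($T{\left(L \right)} = 2 L L = 2 L^{2}$)
$s{\left(43 \right)} \left(r{\left(-4 \right)} + 5 \left(-1\right)\right) T{\left(2 \right)} = \left(1 - 86\right) \left(4 + 5 \left(-1\right)\right) 2 \cdot 2^{2} = \left(1 - 86\right) \left(4 - 5\right) 2 \cdot 4 = - 85 \left(\left(-1\right) 8\right) = \left(-85\right) \left(-8\right) = 680$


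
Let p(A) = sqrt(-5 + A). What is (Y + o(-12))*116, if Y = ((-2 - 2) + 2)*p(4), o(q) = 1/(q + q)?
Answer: -29/6 - 232*I ≈ -4.8333 - 232.0*I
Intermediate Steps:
o(q) = 1/(2*q)
Y = -2*I (Y = ((-2 - 2) + 2)*sqrt(-5 + 4) = (-4 + 2)*sqrt(-1) = -2*I ≈ -2.0*I)
(Y + o(-12))*116 = (-2*I + (1/2)/(-12))*116 = (-2*I + (1/2)*(-1/12))*116 = (-2*I - 1/24)*116 = (-1/24 - 2*I)*116 = -29/6 - 232*I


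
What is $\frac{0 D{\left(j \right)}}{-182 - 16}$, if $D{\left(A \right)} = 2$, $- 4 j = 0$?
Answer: $0$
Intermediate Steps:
$j = 0$ ($j = \left(- \frac{1}{4}\right) 0 = 0$)
$\frac{0 D{\left(j \right)}}{-182 - 16} = \frac{0 \cdot 2}{-182 - 16} = \frac{1}{-198} \cdot 0 = \left(- \frac{1}{198}\right) 0 = 0$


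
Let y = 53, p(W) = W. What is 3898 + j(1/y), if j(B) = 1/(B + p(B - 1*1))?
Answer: 198745/51 ≈ 3897.0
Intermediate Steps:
j(B) = 1/(-1 + 2*B) (j(B) = 1/(B + (B - 1*1)) = 1/(B + (B - 1)) = 1/(B + (-1 + B)) = 1/(-1 + 2*B))
3898 + j(1/y) = 3898 + 1/(-1 + 2/53) = 3898 + 1/(-51/53) = 3898 - 53/51 = 198745/51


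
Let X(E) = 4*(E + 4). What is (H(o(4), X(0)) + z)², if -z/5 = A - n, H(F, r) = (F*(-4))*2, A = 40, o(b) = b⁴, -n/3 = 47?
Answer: 8720209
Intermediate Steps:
n = -141 (n = -3*47 = -141)
X(E) = 16 + 4*E (X(E) = 4*(4 + E) = 16 + 4*E)
H(F, r) = -8*F (H(F, r) = -4*F*2 = -8*F)
z = -905 (z = -5*(40 - 1*(-141)) = -5*(40 + 141) = -5*181 = -905)
(H(o(4), X(0)) + z)² = (-8*4⁴ - 905)² = (-8*256 - 905)² = (-2048 - 905)² = (-2953)² = 8720209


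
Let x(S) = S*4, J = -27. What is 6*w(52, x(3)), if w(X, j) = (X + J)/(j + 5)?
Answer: 150/17 ≈ 8.8235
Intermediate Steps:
x(S) = 4*S
w(X, j) = (-27 + X)/(5 + j) (w(X, j) = (X - 27)/(j + 5) = (-27 + X)/(5 + j))
6*w(52, x(3)) = 6*((-27 + 52)/(5 + 4*3)) = 6*(25/(5 + 12)) = 6*(25/17) = 150/17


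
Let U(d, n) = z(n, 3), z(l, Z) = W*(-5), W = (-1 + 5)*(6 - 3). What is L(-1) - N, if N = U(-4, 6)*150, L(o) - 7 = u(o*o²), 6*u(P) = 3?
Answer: 18015/2 ≈ 9007.5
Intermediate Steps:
W = 12 (W = 4*3 = 12)
u(P) = ½ (u(P) = (⅙)*3 = ½)
L(o) = 15/2 (L(o) = 7 + ½ = 15/2)
z(l, Z) = -60 (z(l, Z) = 12*(-5) = -60)
U(d, n) = -60
N = -9000 (N = -60*150 = -9000)
L(-1) - N = 15/2 - 1*(-9000) = 15/2 + 9000 = 18015/2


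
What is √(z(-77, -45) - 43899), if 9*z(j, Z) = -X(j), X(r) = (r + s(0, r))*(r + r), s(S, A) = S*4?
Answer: I*√406949/3 ≈ 212.64*I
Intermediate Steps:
s(S, A) = 4*S
X(r) = 2*r² (X(r) = (r + 4*0)*(r + r) = (r + 0)*(2*r) = r*(2*r) = 2*r²)
z(j, Z) = -2*j²/9 (z(j, Z) = (-2*j²)/9 = -2*j²/9)
√(z(-77, -45) - 43899) = √(-2/9*(-77)² - 43899) = √(-2/9*5929 - 43899) = √(-11858/9 - 43899) = √(-406949/9) = I*√406949/3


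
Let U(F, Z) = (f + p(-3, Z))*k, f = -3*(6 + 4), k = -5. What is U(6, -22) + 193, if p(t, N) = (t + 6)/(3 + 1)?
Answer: 1357/4 ≈ 339.25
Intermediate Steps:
p(t, N) = 3/2 + t/4 (p(t, N) = (6 + t)/4 = (6 + t)*(1/4) = 3/2 + t/4)
f = -30 (f = -3*10 = -30)
U(F, Z) = 585/4 (U(F, Z) = (-30 + (3/2 + (1/4)*(-3)))*(-5) = (-30 + (3/2 - 3/4))*(-5) = (-30 + 3/4)*(-5) = -117/4*(-5) = 585/4)
U(6, -22) + 193 = 585/4 + 193 = 1357/4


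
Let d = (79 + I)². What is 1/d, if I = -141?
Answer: 1/3844 ≈ 0.00026015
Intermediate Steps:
d = 3844 (d = (79 - 141)² = (-62)² = 3844)
1/d = 1/3844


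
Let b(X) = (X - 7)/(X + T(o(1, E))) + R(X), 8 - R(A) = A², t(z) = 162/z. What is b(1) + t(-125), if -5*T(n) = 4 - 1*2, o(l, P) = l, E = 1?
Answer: -537/125 ≈ -4.2960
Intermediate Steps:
T(n) = -⅖ (T(n) = -(4 - 1*2)/5 = -(4 - 2)/5 = -⅕*2 = -⅖)
R(A) = 8 - A²
b(X) = 8 - X² + (-7 + X)/(-⅖ + X) (b(X) = (X - 7)/(X - ⅖) + (8 - X²) = (-7 + X)/(-⅖ + X) + (8 - X²) = 8 - X² + (-7 + X)/(-⅖ + X))
b(1) + t(-125) = (-51 - 5*1³ + 2*1² + 45*1)/(-2 + 5*1) + 162/(-125) = (-51 - 5*1 + 2*1 + 45)/(-2 + 5) + 162*(-1/125) = (-51 - 5 + 2 + 45)/3 - 162/125 = (⅓)*(-9) - 162/125 = -3 - 162/125 = -537/125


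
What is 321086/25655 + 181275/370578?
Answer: 41212672611/3169059530 ≈ 13.005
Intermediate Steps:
321086/25655 + 181275/370578 = 321086*(1/25655) + 181275*(1/370578) = 321086/25655 + 60425/123526 = 41212672611/3169059530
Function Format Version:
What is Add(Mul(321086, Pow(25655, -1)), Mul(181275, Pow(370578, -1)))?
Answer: Rational(41212672611, 3169059530) ≈ 13.005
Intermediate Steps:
Add(Mul(321086, Pow(25655, -1)), Mul(181275, Pow(370578, -1))) = Add(Mul(321086, Rational(1, 25655)), Mul(181275, Rational(1, 370578))) = Add(Rational(321086, 25655), Rational(60425, 123526)) = Rational(41212672611, 3169059530)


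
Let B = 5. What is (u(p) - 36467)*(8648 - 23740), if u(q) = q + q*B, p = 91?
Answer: 542119732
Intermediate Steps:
u(q) = 6*q (u(q) = q + q*5 = q + 5*q = 6*q)
(u(p) - 36467)*(8648 - 23740) = (6*91 - 36467)*(8648 - 23740) = (546 - 36467)*(-15092) = -35921*(-15092) = 542119732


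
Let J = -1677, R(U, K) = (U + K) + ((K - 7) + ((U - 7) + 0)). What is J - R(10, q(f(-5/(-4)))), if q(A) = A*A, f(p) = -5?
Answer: -1733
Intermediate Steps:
q(A) = A²
R(U, K) = -14 + 2*K + 2*U (R(U, K) = (K + U) + ((-7 + K) + ((-7 + U) + 0)) = (K + U) + ((-7 + K) + (-7 + U)) = (K + U) + (-14 + K + U) = -14 + 2*K + 2*U)
J - R(10, q(f(-5/(-4)))) = -1677 - (-14 + 2*(-5)² + 2*10) = -1677 - (-14 + 2*25 + 20) = -1677 - (-14 + 50 + 20) = -1677 - 1*56 = -1677 - 56 = -1733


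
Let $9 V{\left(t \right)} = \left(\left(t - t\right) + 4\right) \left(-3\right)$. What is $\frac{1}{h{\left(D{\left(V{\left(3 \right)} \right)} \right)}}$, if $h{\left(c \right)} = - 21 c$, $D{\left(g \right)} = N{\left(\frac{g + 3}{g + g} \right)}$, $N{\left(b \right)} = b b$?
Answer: $- \frac{64}{525} \approx -0.1219$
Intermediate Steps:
$N{\left(b \right)} = b^{2}$
$V{\left(t \right)} = - \frac{4}{3}$ ($V{\left(t \right)} = \frac{\left(\left(t - t\right) + 4\right) \left(-3\right)}{9} = \frac{\left(0 + 4\right) \left(-3\right)}{9} = \frac{4 \left(-3\right)}{9} = \frac{1}{9} \left(-12\right) = - \frac{4}{3}$)
$D{\left(g \right)} = \frac{\left(3 + g\right)^{2}}{4 g^{2}}$ ($D{\left(g \right)} = \left(\frac{g + 3}{g + g}\right)^{2} = \left(\frac{3 + g}{2 g}\right)^{2} = \frac{\left(3 + g\right)^{2}}{4 g^{2}}$)
$\frac{1}{h{\left(D{\left(V{\left(3 \right)} \right)} \right)}} = \frac{1}{\left(-21\right) \frac{\left(3 - \frac{4}{3}\right)^{2}}{4 \cdot \frac{16}{9}}} = \frac{1}{\left(-21\right) \frac{1}{4} \cdot \frac{9}{16} \left(\frac{5}{3}\right)^{2}} = \frac{1}{\left(-21\right) \frac{1}{4} \cdot \frac{9}{16} \cdot \frac{25}{9}} = \frac{1}{\left(-21\right) \frac{25}{64}} = \frac{1}{- \frac{525}{64}} = - \frac{64}{525}$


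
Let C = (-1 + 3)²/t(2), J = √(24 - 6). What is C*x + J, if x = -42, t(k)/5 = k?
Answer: -84/5 + 3*√2 ≈ -12.557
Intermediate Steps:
t(k) = 5*k
J = 3*√2 (J = √18 = 3*√2 ≈ 4.2426)
C = ⅖ (C = (-1 + 3)²/((5*2)) = 2²/10 = 4*(⅒) = ⅖ ≈ 0.40000)
C*x + J = (⅖)*(-42) + 3*√2 = -84/5 + 3*√2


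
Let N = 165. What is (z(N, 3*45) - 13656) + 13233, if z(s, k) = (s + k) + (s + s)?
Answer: 207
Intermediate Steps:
z(s, k) = k + 3*s (z(s, k) = (k + s) + 2*s = k + 3*s)
(z(N, 3*45) - 13656) + 13233 = ((3*45 + 3*165) - 13656) + 13233 = ((135 + 495) - 13656) + 13233 = (630 - 13656) + 13233 = -13026 + 13233 = 207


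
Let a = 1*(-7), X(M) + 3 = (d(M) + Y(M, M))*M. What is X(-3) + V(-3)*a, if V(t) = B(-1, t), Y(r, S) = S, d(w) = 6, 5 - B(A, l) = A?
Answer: -54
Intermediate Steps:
B(A, l) = 5 - A
X(M) = -3 + M*(6 + M) (X(M) = -3 + (6 + M)*M = -3 + M*(6 + M))
V(t) = 6 (V(t) = 5 - 1*(-1) = 5 + 1 = 6)
a = -7
X(-3) + V(-3)*a = (-3 + (-3)² + 6*(-3)) + 6*(-7) = (-3 + 9 - 18) - 42 = -12 - 42 = -54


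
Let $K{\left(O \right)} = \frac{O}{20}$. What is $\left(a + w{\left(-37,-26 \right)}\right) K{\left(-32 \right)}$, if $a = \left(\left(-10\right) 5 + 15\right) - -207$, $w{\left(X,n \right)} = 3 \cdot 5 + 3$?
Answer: $-304$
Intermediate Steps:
$w{\left(X,n \right)} = 18$ ($w{\left(X,n \right)} = 15 + 3 = 18$)
$K{\left(O \right)} = \frac{O}{20}$ ($K{\left(O \right)} = O \frac{1}{20} = \frac{O}{20}$)
$a = 172$ ($a = \left(-50 + 15\right) + 207 = -35 + 207 = 172$)
$\left(a + w{\left(-37,-26 \right)}\right) K{\left(-32 \right)} = \left(172 + 18\right) \frac{1}{20} \left(-32\right) = 190 \left(- \frac{8}{5}\right) = -304$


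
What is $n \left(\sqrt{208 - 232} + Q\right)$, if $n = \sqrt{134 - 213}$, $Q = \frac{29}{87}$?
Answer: $- 2 \sqrt{474} + \frac{i \sqrt{79}}{3} \approx -43.543 + 2.9627 i$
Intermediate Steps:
$Q = \frac{1}{3}$ ($Q = 29 \cdot \frac{1}{87} = \frac{1}{3} \approx 0.33333$)
$n = i \sqrt{79}$ ($n = \sqrt{-79} = i \sqrt{79} \approx 8.8882 i$)
$n \left(\sqrt{208 - 232} + Q\right) = i \sqrt{79} \left(\sqrt{208 - 232} + \frac{1}{3}\right) = i \sqrt{79} \left(\sqrt{-24} + \frac{1}{3}\right) = i \sqrt{79} \left(2 i \sqrt{6} + \frac{1}{3}\right) = i \sqrt{79} \left(\frac{1}{3} + 2 i \sqrt{6}\right)$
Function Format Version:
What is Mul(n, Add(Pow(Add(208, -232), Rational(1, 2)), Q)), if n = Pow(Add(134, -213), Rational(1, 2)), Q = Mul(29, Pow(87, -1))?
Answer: Add(Mul(-2, Pow(474, Rational(1, 2))), Mul(Rational(1, 3), I, Pow(79, Rational(1, 2)))) ≈ Add(-43.543, Mul(2.9627, I))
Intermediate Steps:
Q = Rational(1, 3) (Q = Mul(29, Rational(1, 87)) = Rational(1, 3) ≈ 0.33333)
n = Mul(I, Pow(79, Rational(1, 2))) (n = Pow(-79, Rational(1, 2)) = Mul(I, Pow(79, Rational(1, 2))) ≈ Mul(8.8882, I))
Mul(n, Add(Pow(Add(208, -232), Rational(1, 2)), Q)) = Mul(Mul(I, Pow(79, Rational(1, 2))), Add(Pow(Add(208, -232), Rational(1, 2)), Rational(1, 3))) = Mul(Mul(I, Pow(79, Rational(1, 2))), Add(Pow(-24, Rational(1, 2)), Rational(1, 3))) = Mul(Mul(I, Pow(79, Rational(1, 2))), Add(Mul(2, I, Pow(6, Rational(1, 2))), Rational(1, 3))) = Mul(Mul(I, Pow(79, Rational(1, 2))), Add(Rational(1, 3), Mul(2, I, Pow(6, Rational(1, 2))))) = Mul(I, Pow(79, Rational(1, 2)), Add(Rational(1, 3), Mul(2, I, Pow(6, Rational(1, 2)))))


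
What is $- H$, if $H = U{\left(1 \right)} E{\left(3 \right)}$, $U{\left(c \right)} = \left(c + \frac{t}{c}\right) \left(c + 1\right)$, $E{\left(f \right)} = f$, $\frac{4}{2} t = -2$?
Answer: $0$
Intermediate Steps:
$t = -1$ ($t = \frac{1}{2} \left(-2\right) = -1$)
$U{\left(c \right)} = \left(1 + c\right) \left(c - \frac{1}{c}\right)$ ($U{\left(c \right)} = \left(c - \frac{1}{c}\right) \left(c + 1\right) = \left(c - \frac{1}{c}\right) \left(1 + c\right) = \left(1 + c\right) \left(c - \frac{1}{c}\right)$)
$H = 0$ ($H = \left(-1 + 1 + 1^{2} - 1^{-1}\right) 3 = \left(-1 + 1 + 1 - 1\right) 3 = 0 \cdot 3 = 0$)
$- H = \left(-1\right) 0 = 0$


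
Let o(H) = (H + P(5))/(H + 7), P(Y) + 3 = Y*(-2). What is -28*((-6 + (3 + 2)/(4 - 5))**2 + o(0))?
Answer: -3336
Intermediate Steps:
P(Y) = -3 - 2*Y (P(Y) = -3 + Y*(-2) = -3 - 2*Y)
o(H) = (-13 + H)/(7 + H) (o(H) = (H + (-3 - 2*5))/(H + 7) = (H + (-3 - 10))/(7 + H) = (H - 13)/(7 + H) = (-13 + H)/(7 + H))
-28*((-6 + (3 + 2)/(4 - 5))**2 + o(0)) = -28*((-6 + (3 + 2)/(4 - 5))**2 + (-13 + 0)/(7 + 0)) = -28*((-6 + 5/(-1))**2 - 13/7) = -28*((-6 + 5*(-1))**2 + (1/7)*(-13)) = -28*((-6 - 5)**2 - 13/7) = -28*((-11)**2 - 13/7) = -28*(121 - 13/7) = -28*834/7 = -3336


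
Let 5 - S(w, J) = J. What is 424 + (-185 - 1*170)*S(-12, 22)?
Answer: 6459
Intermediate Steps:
S(w, J) = 5 - J
424 + (-185 - 1*170)*S(-12, 22) = 424 + (-185 - 1*170)*(5 - 1*22) = 424 + (-185 - 170)*(5 - 22) = 424 - 355*(-17) = 424 + 6035 = 6459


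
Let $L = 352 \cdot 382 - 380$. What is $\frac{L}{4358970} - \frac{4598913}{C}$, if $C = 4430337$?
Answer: $- \frac{3242081082217}{3218617678815} \approx -1.0073$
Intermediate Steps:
$L = 134084$ ($L = 134464 - 380 = 134084$)
$\frac{L}{4358970} - \frac{4598913}{C} = \frac{134084}{4358970} - \frac{4598913}{4430337} = 134084 \cdot \frac{1}{4358970} - \frac{1532971}{1476779} = \frac{67042}{2179485} - \frac{1532971}{1476779} = - \frac{3242081082217}{3218617678815}$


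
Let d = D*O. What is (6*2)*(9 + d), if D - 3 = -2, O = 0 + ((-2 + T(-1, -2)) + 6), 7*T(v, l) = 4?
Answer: 1140/7 ≈ 162.86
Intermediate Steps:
T(v, l) = 4/7 (T(v, l) = (⅐)*4 = 4/7)
O = 32/7 (O = 0 + ((-2 + 4/7) + 6) = 0 + (-10/7 + 6) = 0 + 32/7 = 32/7 ≈ 4.5714)
D = 1 (D = 3 - 2 = 1)
d = 32/7 (d = 1*(32/7) = 32/7 ≈ 4.5714)
(6*2)*(9 + d) = (6*2)*(9 + 32/7) = 12*(95/7) = 1140/7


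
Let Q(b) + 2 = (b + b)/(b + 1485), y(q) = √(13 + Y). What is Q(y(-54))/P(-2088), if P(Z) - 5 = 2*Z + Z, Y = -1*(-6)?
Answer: 200475/627381107 - 135*√19/627381107 ≈ 0.00031860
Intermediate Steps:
Y = 6
P(Z) = 5 + 3*Z (P(Z) = 5 + (2*Z + Z) = 5 + 3*Z)
y(q) = √19 (y(q) = √(13 + 6) = √19)
Q(b) = -2 + 2*b/(1485 + b) (Q(b) = -2 + (b + b)/(b + 1485) = -2 + (2*b)/(1485 + b) = -2 + 2*b/(1485 + b))
Q(y(-54))/P(-2088) = (-2970/(1485 + √19))/(5 + 3*(-2088)) = (-2970/(1485 + √19))/(5 - 6264) = -2970/(1485 + √19)/(-6259) = -2970/(1485 + √19)*(-1/6259) = 270/(569*(1485 + √19))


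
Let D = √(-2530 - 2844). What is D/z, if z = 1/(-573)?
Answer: -573*I*√5374 ≈ -42005.0*I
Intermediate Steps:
D = I*√5374 (D = √(-5374) = I*√5374 ≈ 73.308*I)
z = -1/573 ≈ -0.0017452
D/z = (I*√5374)/(-1/573) = (I*√5374)*(-573) = -573*I*√5374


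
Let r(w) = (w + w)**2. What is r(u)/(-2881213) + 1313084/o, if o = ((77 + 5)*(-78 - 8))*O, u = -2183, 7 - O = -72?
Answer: -3600710718535/401286703001 ≈ -8.9729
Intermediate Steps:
O = 79 (O = 7 - 1*(-72) = 7 + 72 = 79)
r(w) = 4*w**2 (r(w) = (2*w)**2 = 4*w**2)
o = -557108 (o = ((77 + 5)*(-78 - 8))*79 = (82*(-86))*79 = -7052*79 = -557108)
r(u)/(-2881213) + 1313084/o = (4*(-2183)**2)/(-2881213) + 1313084/(-557108) = (4*4765489)*(-1/2881213) + 1313084*(-1/557108) = 19061956*(-1/2881213) - 328271/139277 = -19061956/2881213 - 328271/139277 = -3600710718535/401286703001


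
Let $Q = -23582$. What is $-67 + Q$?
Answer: $-23649$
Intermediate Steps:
$-67 + Q = -67 - 23582 = -23649$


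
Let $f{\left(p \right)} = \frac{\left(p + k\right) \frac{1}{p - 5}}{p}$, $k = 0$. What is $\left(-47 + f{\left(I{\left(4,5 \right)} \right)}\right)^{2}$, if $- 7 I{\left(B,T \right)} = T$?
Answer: $\frac{3560769}{1600} \approx 2225.5$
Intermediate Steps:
$I{\left(B,T \right)} = - \frac{T}{7}$
$f{\left(p \right)} = \frac{1}{-5 + p}$ ($f{\left(p \right)} = \frac{\left(p + 0\right) \frac{1}{p - 5}}{p} = \frac{p \frac{1}{-5 + p}}{p} = \frac{1}{-5 + p}$)
$\left(-47 + f{\left(I{\left(4,5 \right)} \right)}\right)^{2} = \left(-47 + \frac{1}{-5 - \frac{5}{7}}\right)^{2} = \left(-47 + \frac{1}{- \frac{40}{7}}\right)^{2} = \left(-47 - \frac{7}{40}\right)^{2} = \left(- \frac{1887}{40}\right)^{2} = \frac{3560769}{1600}$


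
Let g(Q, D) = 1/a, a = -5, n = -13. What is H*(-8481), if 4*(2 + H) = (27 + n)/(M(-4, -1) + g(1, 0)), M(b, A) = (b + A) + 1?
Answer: 48059/2 ≈ 24030.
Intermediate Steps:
M(b, A) = 1 + A + b (M(b, A) = (A + b) + 1 = 1 + A + b)
g(Q, D) = -⅕ (g(Q, D) = 1/(-5) = -⅕)
H = -17/6 (H = -2 + ((27 - 13)/((1 - 1 - 4) - ⅕))/4 = -2 + (14/(-4 - ⅕))/4 = -2 + (14/(-21/5))/4 = -2 + (14*(-5/21))/4 = -2 + (¼)*(-10/3) = -2 - ⅚ = -17/6 ≈ -2.8333)
H*(-8481) = -17/6*(-8481) = 48059/2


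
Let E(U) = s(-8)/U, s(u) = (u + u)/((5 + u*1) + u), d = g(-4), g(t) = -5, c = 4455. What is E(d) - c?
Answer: -245041/55 ≈ -4455.3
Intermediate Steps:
d = -5
s(u) = 2*u/(5 + 2*u) (s(u) = (2*u)/((5 + u) + u) = (2*u)/(5 + 2*u) = 2*u/(5 + 2*u))
E(U) = 16/(11*U) (E(U) = (2*(-8)/(5 + 2*(-8)))/U = (2*(-8)/(5 - 16))/U = (2*(-8)/(-11))/U = (2*(-8)*(-1/11))/U = 16/(11*U))
E(d) - c = (16/11)/(-5) - 1*4455 = (16/11)*(-⅕) - 4455 = -16/55 - 4455 = -245041/55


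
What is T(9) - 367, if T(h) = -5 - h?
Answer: -381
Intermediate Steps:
T(9) - 367 = (-5 - 1*9) - 367 = (-5 - 9) - 367 = -14 - 367 = -381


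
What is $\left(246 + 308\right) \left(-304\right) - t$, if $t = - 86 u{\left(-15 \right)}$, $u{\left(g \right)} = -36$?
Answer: $-171512$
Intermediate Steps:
$t = 3096$ ($t = \left(-86\right) \left(-36\right) = 3096$)
$\left(246 + 308\right) \left(-304\right) - t = \left(246 + 308\right) \left(-304\right) - 3096 = 554 \left(-304\right) - 3096 = -168416 - 3096 = -171512$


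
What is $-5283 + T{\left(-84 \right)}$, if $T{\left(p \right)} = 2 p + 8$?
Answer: $-5443$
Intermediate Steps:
$T{\left(p \right)} = 8 + 2 p$
$-5283 + T{\left(-84 \right)} = -5283 + \left(8 + 2 \left(-84\right)\right) = -5283 + \left(8 - 168\right) = -5283 - 160 = -5443$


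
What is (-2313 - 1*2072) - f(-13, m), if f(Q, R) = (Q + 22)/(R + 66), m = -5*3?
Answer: -74548/17 ≈ -4385.2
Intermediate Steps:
m = -15
f(Q, R) = (22 + Q)/(66 + R)
(-2313 - 1*2072) - f(-13, m) = (-2313 - 1*2072) - (22 - 13)/(66 - 15) = (-2313 - 2072) - 9/51 = -4385 - 9/51 = -4385 - 1*3/17 = -4385 - 3/17 = -74548/17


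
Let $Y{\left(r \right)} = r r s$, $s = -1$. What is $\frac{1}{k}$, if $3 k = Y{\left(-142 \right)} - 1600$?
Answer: $- \frac{3}{21764} \approx -0.00013784$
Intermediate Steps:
$Y{\left(r \right)} = - r^{2}$ ($Y{\left(r \right)} = r r \left(-1\right) = r^{2} \left(-1\right) = - r^{2}$)
$k = - \frac{21764}{3}$ ($k = \frac{- \left(-142\right)^{2} - 1600}{3} = \frac{\left(-1\right) 20164 - 1600}{3} = \frac{-20164 - 1600}{3} = \frac{1}{3} \left(-21764\right) = - \frac{21764}{3} \approx -7254.7$)
$\frac{1}{k} = \frac{1}{- \frac{21764}{3}} = - \frac{3}{21764}$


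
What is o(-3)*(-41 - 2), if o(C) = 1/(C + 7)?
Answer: -43/4 ≈ -10.750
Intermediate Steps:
o(C) = 1/(7 + C)
o(-3)*(-41 - 2) = (-41 - 2)/(7 - 3) = -43/4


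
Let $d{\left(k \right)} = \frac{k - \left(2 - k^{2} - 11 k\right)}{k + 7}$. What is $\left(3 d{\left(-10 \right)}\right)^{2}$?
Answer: $484$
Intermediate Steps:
$d{\left(k \right)} = \frac{-2 + k^{2} + 12 k}{7 + k}$ ($d{\left(k \right)} = \frac{k + \left(-2 + k^{2} + 11 k\right)}{7 + k} = \frac{-2 + k^{2} + 12 k}{7 + k}$)
$\left(3 d{\left(-10 \right)}\right)^{2} = \left(3 \frac{-2 + \left(-10\right)^{2} + 12 \left(-10\right)}{7 - 10}\right)^{2} = \left(3 \frac{-2 + 100 - 120}{-3}\right)^{2} = \left(3 \left(\left(- \frac{1}{3}\right) \left(-22\right)\right)\right)^{2} = \left(3 \cdot \frac{22}{3}\right)^{2} = 22^{2} = 484$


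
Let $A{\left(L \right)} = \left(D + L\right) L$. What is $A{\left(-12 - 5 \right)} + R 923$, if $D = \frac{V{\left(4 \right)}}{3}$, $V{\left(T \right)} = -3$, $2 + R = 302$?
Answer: $277206$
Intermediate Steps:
$R = 300$ ($R = -2 + 302 = 300$)
$D = -1$ ($D = - \frac{3}{3} = \left(-3\right) \frac{1}{3} = -1$)
$A{\left(L \right)} = L \left(-1 + L\right)$ ($A{\left(L \right)} = \left(-1 + L\right) L = L \left(-1 + L\right)$)
$A{\left(-12 - 5 \right)} + R 923 = \left(-12 - 5\right) \left(-1 - 17\right) + 300 \cdot 923 = - 17 \left(-1 - 17\right) + 276900 = \left(-17\right) \left(-18\right) + 276900 = 306 + 276900 = 277206$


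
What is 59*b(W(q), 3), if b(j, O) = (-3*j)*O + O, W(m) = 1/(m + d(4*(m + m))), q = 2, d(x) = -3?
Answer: 708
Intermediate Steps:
W(m) = 1/(-3 + m) (W(m) = 1/(m - 3) = 1/(-3 + m))
b(j, O) = O - 3*O*j (b(j, O) = -3*O*j + O = O - 3*O*j)
59*b(W(q), 3) = 59*(3*(1 - 3/(-3 + 2))) = 59*(3*(1 - 3/(-1))) = 59*(3*(1 - 3*(-1))) = 59*(3*(1 + 3)) = 59*(3*4) = 59*12 = 708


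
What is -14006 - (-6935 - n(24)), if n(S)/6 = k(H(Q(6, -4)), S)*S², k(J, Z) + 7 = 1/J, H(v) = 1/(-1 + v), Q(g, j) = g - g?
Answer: -34719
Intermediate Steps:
Q(g, j) = 0
k(J, Z) = -7 + 1/J
n(S) = -48*S² (n(S) = 6*((-7 + 1/(1/(-1 + 0)))*S²) = 6*((-7 + 1/(1/(-1)))*S²) = 6*((-7 + 1/(-1))*S²) = 6*((-7 - 1)*S²) = 6*(-8*S²) = -48*S²)
-14006 - (-6935 - n(24)) = -14006 - (-6935 - (-48)*24²) = -14006 - (-6935 - (-48)*576) = -14006 - (-6935 - 1*(-27648)) = -14006 - (-6935 + 27648) = -14006 - 1*20713 = -14006 - 20713 = -34719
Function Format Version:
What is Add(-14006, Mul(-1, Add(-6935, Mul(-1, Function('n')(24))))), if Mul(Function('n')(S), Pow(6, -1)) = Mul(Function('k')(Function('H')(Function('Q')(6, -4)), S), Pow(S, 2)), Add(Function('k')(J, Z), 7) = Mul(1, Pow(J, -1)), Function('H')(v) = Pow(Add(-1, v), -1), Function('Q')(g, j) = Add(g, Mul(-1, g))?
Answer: -34719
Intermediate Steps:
Function('Q')(g, j) = 0
Function('k')(J, Z) = Add(-7, Pow(J, -1)) (Function('k')(J, Z) = Add(-7, Mul(1, Pow(J, -1))) = Add(-7, Pow(J, -1)))
Function('n')(S) = Mul(-48, Pow(S, 2)) (Function('n')(S) = Mul(6, Mul(Add(-7, Pow(Pow(Add(-1, 0), -1), -1)), Pow(S, 2))) = Mul(6, Mul(Add(-7, Pow(Pow(-1, -1), -1)), Pow(S, 2))) = Mul(6, Mul(Add(-7, Pow(-1, -1)), Pow(S, 2))) = Mul(6, Mul(Add(-7, -1), Pow(S, 2))) = Mul(6, Mul(-8, Pow(S, 2))) = Mul(-48, Pow(S, 2)))
Add(-14006, Mul(-1, Add(-6935, Mul(-1, Function('n')(24))))) = Add(-14006, Mul(-1, Add(-6935, Mul(-1, Mul(-48, Pow(24, 2)))))) = Add(-14006, Mul(-1, Add(-6935, Mul(-1, Mul(-48, 576))))) = Add(-14006, Mul(-1, Add(-6935, Mul(-1, -27648)))) = Add(-14006, Mul(-1, Add(-6935, 27648))) = Add(-14006, Mul(-1, 20713)) = Add(-14006, -20713) = -34719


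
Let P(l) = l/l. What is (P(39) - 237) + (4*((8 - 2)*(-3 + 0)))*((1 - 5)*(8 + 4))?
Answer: 3220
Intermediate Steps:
P(l) = 1
(P(39) - 237) + (4*((8 - 2)*(-3 + 0)))*((1 - 5)*(8 + 4)) = (1 - 237) + (4*((8 - 2)*(-3 + 0)))*((1 - 5)*(8 + 4)) = -236 + (4*(6*(-3)))*(-4*12) = -236 + (4*(-18))*(-48) = -236 - 72*(-48) = -236 + 3456 = 3220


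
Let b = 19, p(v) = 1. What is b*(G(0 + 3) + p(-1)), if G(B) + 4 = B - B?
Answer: -57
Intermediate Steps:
G(B) = -4 (G(B) = -4 + (B - B) = -4 + 0 = -4)
b*(G(0 + 3) + p(-1)) = 19*(-4 + 1) = 19*(-3) = -57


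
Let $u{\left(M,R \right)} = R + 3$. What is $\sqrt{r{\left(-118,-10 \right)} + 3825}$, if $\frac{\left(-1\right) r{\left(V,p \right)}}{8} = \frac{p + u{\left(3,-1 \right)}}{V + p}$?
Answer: $\frac{\sqrt{15298}}{2} \approx 61.843$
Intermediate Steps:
$u{\left(M,R \right)} = 3 + R$
$r{\left(V,p \right)} = - \frac{8 \left(2 + p\right)}{V + p}$ ($r{\left(V,p \right)} = - 8 \frac{p + \left(3 - 1\right)}{V + p} = - 8 \frac{p + 2}{V + p} = - 8 \frac{2 + p}{V + p} = - \frac{8 \left(2 + p\right)}{V + p}$)
$\sqrt{r{\left(-118,-10 \right)} + 3825} = \sqrt{\frac{8 \left(-2 - -10\right)}{-118 - 10} + 3825} = \sqrt{\frac{8 \left(-2 + 10\right)}{-128} + 3825} = \sqrt{8 \left(- \frac{1}{128}\right) 8 + 3825} = \sqrt{- \frac{1}{2} + 3825} = \sqrt{\frac{7649}{2}} = \frac{\sqrt{15298}}{2}$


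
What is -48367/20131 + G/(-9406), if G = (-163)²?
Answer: -989800541/189352186 ≈ -5.2273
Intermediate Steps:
G = 26569
-48367/20131 + G/(-9406) = -48367/20131 + 26569/(-9406) = -48367*1/20131 + 26569*(-1/9406) = -48367/20131 - 26569/9406 = -989800541/189352186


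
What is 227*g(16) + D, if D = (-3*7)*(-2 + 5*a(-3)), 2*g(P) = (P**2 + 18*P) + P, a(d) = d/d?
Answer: 63497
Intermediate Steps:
a(d) = 1
g(P) = P**2/2 + 19*P/2 (g(P) = ((P**2 + 18*P) + P)/2 = (P**2 + 19*P)/2 = P**2/2 + 19*P/2)
D = -63 (D = (-3*7)*(-2 + 5*1) = -21*(-2 + 5) = -21*3 = -63)
227*g(16) + D = 227*((1/2)*16*(19 + 16)) - 63 = 227*((1/2)*16*35) - 63 = 227*280 - 63 = 63560 - 63 = 63497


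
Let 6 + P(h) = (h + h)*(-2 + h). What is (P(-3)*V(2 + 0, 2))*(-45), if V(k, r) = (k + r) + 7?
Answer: -11880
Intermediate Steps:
P(h) = -6 + 2*h*(-2 + h) (P(h) = -6 + (h + h)*(-2 + h) = -6 + (2*h)*(-2 + h) = -6 + 2*h*(-2 + h))
V(k, r) = 7 + k + r
(P(-3)*V(2 + 0, 2))*(-45) = ((-6 - 4*(-3) + 2*(-3)²)*(7 + (2 + 0) + 2))*(-45) = ((-6 + 12 + 2*9)*(7 + 2 + 2))*(-45) = ((-6 + 12 + 18)*11)*(-45) = (24*11)*(-45) = 264*(-45) = -11880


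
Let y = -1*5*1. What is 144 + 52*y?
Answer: -116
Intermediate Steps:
y = -5 (y = -5*1 = -5)
144 + 52*y = 144 + 52*(-5) = 144 - 260 = -116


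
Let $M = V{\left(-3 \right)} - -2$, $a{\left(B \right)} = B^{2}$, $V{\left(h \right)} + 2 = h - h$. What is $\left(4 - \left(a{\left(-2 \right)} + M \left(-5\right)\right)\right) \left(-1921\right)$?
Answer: $0$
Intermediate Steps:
$V{\left(h \right)} = -2$ ($V{\left(h \right)} = -2 + \left(h - h\right) = -2 + 0 = -2$)
$M = 0$ ($M = -2 - -2 = -2 + 2 = 0$)
$\left(4 - \left(a{\left(-2 \right)} + M \left(-5\right)\right)\right) \left(-1921\right) = \left(4 - \left(\left(-2\right)^{2} + 0 \left(-5\right)\right)\right) \left(-1921\right) = \left(4 - \left(4 + 0\right)\right) \left(-1921\right) = \left(4 - 4\right) \left(-1921\right) = 0 \left(-1921\right) = 0$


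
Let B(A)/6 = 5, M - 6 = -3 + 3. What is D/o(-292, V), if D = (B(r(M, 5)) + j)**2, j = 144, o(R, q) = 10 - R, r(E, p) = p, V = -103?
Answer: 15138/151 ≈ 100.25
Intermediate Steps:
M = 6 (M = 6 + (-3 + 3) = 6 + 0 = 6)
B(A) = 30 (B(A) = 6*5 = 30)
D = 30276 (D = (30 + 144)**2 = 174**2 = 30276)
D/o(-292, V) = 30276/(10 - 1*(-292)) = 30276/(10 + 292) = 30276/302 = 30276*(1/302) = 15138/151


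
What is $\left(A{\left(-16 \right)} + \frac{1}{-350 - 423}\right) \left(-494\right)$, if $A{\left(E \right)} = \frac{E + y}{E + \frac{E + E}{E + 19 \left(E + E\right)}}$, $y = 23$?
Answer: $\frac{52277797}{240403} \approx 217.46$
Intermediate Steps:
$A{\left(E \right)} = \frac{23 + E}{\frac{2}{39} + E}$ ($A{\left(E \right)} = \frac{E + 23}{E + \frac{E + E}{E + 19 \left(E + E\right)}} = \frac{23 + E}{E + \frac{2 E}{E + 19 \cdot 2 E}} = \frac{23 + E}{E + \frac{2 E}{E + 38 E}} = \frac{23 + E}{E + \frac{2 E}{39 E}} = \frac{23 + E}{E + 2 E \frac{1}{39 E}} = \frac{23 + E}{E + \frac{2}{39}} = \frac{23 + E}{\frac{2}{39} + E}$)
$\left(A{\left(-16 \right)} + \frac{1}{-350 - 423}\right) \left(-494\right) = \left(\frac{39 \left(23 - 16\right)}{2 + 39 \left(-16\right)} + \frac{1}{-350 - 423}\right) \left(-494\right) = \left(39 \frac{1}{2 - 624} \cdot 7 + \frac{1}{-773}\right) \left(-494\right) = \left(39 \frac{1}{-622} \cdot 7 - \frac{1}{773}\right) \left(-494\right) = \left(39 \left(- \frac{1}{622}\right) 7 - \frac{1}{773}\right) \left(-494\right) = \left(- \frac{273}{622} - \frac{1}{773}\right) \left(-494\right) = \left(- \frac{211651}{480806}\right) \left(-494\right) = \frac{52277797}{240403}$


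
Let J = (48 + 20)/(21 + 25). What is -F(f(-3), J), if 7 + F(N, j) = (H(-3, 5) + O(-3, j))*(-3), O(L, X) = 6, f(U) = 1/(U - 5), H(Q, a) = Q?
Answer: 16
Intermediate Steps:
f(U) = 1/(-5 + U)
J = 34/23 (J = 68/46 = 68*(1/46) = 34/23 ≈ 1.4783)
F(N, j) = -16 (F(N, j) = -7 + (-3 + 6)*(-3) = -7 + 3*(-3) = -7 - 9 = -16)
-F(f(-3), J) = -1*(-16) = 16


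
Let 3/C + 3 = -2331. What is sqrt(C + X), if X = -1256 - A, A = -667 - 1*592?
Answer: sqrt(1815074)/778 ≈ 1.7317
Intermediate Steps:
A = -1259 (A = -667 - 592 = -1259)
X = 3 (X = -1256 - 1*(-1259) = -1256 + 1259 = 3)
C = -1/778 (C = 3/(-3 - 2331) = 3/(-2334) = 3*(-1/2334) = -1/778 ≈ -0.0012853)
sqrt(C + X) = sqrt(-1/778 + 3) = sqrt(2333/778) = sqrt(1815074)/778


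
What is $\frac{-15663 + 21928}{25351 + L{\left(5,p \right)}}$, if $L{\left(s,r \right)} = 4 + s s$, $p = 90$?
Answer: $\frac{1253}{5076} \approx 0.24685$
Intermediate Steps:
$L{\left(s,r \right)} = 4 + s^{2}$
$\frac{-15663 + 21928}{25351 + L{\left(5,p \right)}} = \frac{-15663 + 21928}{25351 + \left(4 + 5^{2}\right)} = \frac{6265}{25351 + \left(4 + 25\right)} = \frac{6265}{25351 + 29} = \frac{6265}{25380} = 6265 \cdot \frac{1}{25380} = \frac{1253}{5076}$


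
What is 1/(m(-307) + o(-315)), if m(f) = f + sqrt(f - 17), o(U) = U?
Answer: -311/193604 - 9*I/193604 ≈ -0.0016064 - 4.6487e-5*I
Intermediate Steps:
m(f) = f + sqrt(-17 + f)
1/(m(-307) + o(-315)) = 1/((-307 + sqrt(-17 - 307)) - 315) = 1/((-307 + sqrt(-324)) - 315) = 1/((-307 + 18*I) - 315) = 1/(-622 + 18*I) = (-622 - 18*I)/387208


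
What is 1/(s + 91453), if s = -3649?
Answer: 1/87804 ≈ 1.1389e-5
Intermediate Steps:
1/(s + 91453) = 1/(-3649 + 91453) = 1/87804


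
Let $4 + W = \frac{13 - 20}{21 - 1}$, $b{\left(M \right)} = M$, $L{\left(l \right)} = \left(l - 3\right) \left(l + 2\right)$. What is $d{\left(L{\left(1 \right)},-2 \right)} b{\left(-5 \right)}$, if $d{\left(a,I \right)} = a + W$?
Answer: $\frac{207}{4} \approx 51.75$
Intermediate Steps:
$L{\left(l \right)} = \left(-3 + l\right) \left(2 + l\right)$
$W = - \frac{87}{20}$ ($W = -4 + \frac{13 - 20}{21 - 1} = -4 - \frac{7}{20} = - \frac{87}{20} \approx -4.35$)
$d{\left(a,I \right)} = - \frac{87}{20} + a$ ($d{\left(a,I \right)} = a - \frac{87}{20} = - \frac{87}{20} + a$)
$d{\left(L{\left(1 \right)},-2 \right)} b{\left(-5 \right)} = \left(- \frac{87}{20} - \left(7 - 1\right)\right) \left(-5\right) = \left(- \frac{87}{20} - 6\right) \left(-5\right) = \left(- \frac{207}{20}\right) \left(-5\right) = \frac{207}{4}$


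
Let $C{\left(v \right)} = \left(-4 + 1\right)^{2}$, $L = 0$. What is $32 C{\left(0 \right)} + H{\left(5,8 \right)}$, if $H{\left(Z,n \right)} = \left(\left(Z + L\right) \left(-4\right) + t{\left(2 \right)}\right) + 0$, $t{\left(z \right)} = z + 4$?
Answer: $274$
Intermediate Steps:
$t{\left(z \right)} = 4 + z$
$C{\left(v \right)} = 9$ ($C{\left(v \right)} = \left(-3\right)^{2} = 9$)
$H{\left(Z,n \right)} = 6 - 4 Z$ ($H{\left(Z,n \right)} = \left(\left(Z + 0\right) \left(-4\right) + \left(4 + 2\right)\right) + 0 = \left(Z \left(-4\right) + 6\right) + 0 = \left(- 4 Z + 6\right) + 0 = \left(6 - 4 Z\right) + 0 = 6 - 4 Z$)
$32 C{\left(0 \right)} + H{\left(5,8 \right)} = 32 \cdot 9 + \left(6 - 20\right) = 288 + \left(6 - 20\right) = 288 - 14 = 274$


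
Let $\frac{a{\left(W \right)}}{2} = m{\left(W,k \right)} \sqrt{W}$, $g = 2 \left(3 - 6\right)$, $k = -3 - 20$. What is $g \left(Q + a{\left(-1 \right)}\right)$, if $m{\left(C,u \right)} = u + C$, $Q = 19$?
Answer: $-114 + 288 i \approx -114.0 + 288.0 i$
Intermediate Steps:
$k = -23$ ($k = -3 - 20 = -23$)
$g = -6$ ($g = 2 \left(-3\right) = -6$)
$m{\left(C,u \right)} = C + u$
$a{\left(W \right)} = 2 \sqrt{W} \left(-23 + W\right)$ ($a{\left(W \right)} = 2 \left(W - 23\right) \sqrt{W} = 2 \left(-23 + W\right) \sqrt{W} = 2 \sqrt{W} \left(-23 + W\right)$)
$g \left(Q + a{\left(-1 \right)}\right) = - 6 \left(19 + 2 \sqrt{-1} \left(-23 - 1\right)\right) = - 6 \left(19 + 2 i \left(-24\right)\right) = - 6 \left(19 - 48 i\right) = -114 + 288 i$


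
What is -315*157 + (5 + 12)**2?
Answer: -49166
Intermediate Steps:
-315*157 + (5 + 12)**2 = -49455 + 17**2 = -49455 + 289 = -49166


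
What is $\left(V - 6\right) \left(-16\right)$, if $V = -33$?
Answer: $624$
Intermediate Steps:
$\left(V - 6\right) \left(-16\right) = \left(-33 - 6\right) \left(-16\right) = \left(-39\right) \left(-16\right) = 624$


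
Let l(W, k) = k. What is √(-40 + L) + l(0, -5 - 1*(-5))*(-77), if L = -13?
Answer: I*√53 ≈ 7.2801*I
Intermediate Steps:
√(-40 + L) + l(0, -5 - 1*(-5))*(-77) = √(-40 - 13) + (-5 - 1*(-5))*(-77) = √(-53) + (-5 + 5)*(-77) = I*√53 + 0*(-77) = I*√53 + 0 = I*√53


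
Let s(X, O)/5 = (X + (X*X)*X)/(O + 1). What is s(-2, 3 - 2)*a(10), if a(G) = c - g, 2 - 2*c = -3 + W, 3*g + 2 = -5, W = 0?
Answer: -725/6 ≈ -120.83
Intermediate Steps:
g = -7/3 (g = -2/3 + (1/3)*(-5) = -2/3 - 5/3 = -7/3 ≈ -2.3333)
c = 5/2 (c = 1 - (-3 + 0)/2 = 1 - 1/2*(-3) = 1 + 3/2 = 5/2 ≈ 2.5000)
a(G) = 29/6 (a(G) = 5/2 - 1*(-7/3) = 5/2 + 7/3 = 29/6)
s(X, O) = 5*(X + X**3)/(1 + O) (s(X, O) = 5*((X + (X*X)*X)/(O + 1)) = 5*((X + X**2*X)/(1 + O)) = 5*((X + X**3)/(1 + O)) = 5*(X + X**3)/(1 + O))
s(-2, 3 - 2)*a(10) = (5*(-2)*(1 + (-2)**2)/(1 + (3 - 2)))*(29/6) = (5*(-2)*(1 + 4)/(1 + 1))*(29/6) = (5*(-2)*5/2)*(29/6) = (5*(-2)*(1/2)*5)*(29/6) = -25*29/6 = -725/6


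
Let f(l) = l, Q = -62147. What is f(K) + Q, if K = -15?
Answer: -62162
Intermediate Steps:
f(K) + Q = -15 - 62147 = -62162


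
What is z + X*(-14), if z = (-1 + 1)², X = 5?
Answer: -70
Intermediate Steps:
z = 0 (z = 0² = 0)
z + X*(-14) = 0 + 5*(-14) = 0 - 70 = -70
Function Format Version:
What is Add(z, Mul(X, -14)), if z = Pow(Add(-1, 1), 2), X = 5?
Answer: -70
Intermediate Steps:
z = 0 (z = Pow(0, 2) = 0)
Add(z, Mul(X, -14)) = Add(0, Mul(5, -14)) = Add(0, -70) = -70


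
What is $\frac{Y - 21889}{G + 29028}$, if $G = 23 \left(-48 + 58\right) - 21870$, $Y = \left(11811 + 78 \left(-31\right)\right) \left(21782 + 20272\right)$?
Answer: $\frac{394991333}{7388} \approx 53464.0$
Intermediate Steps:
$Y = 395013222$ ($Y = \left(11811 - 2418\right) 42054 = 9393 \cdot 42054 = 395013222$)
$G = -21640$ ($G = 23 \cdot 10 - 21870 = 230 - 21870 = -21640$)
$\frac{Y - 21889}{G + 29028} = \frac{395013222 - 21889}{-21640 + 29028} = \frac{394991333}{7388}$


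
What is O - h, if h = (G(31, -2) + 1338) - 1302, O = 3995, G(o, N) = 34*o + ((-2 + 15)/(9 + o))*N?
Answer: 58113/20 ≈ 2905.6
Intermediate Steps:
G(o, N) = 34*o + 13*N/(9 + o) (G(o, N) = 34*o + (13/(9 + o))*N = 34*o + 13*N/(9 + o))
h = 21787/20 (h = ((13*(-2) + 34*31**2 + 306*31)/(9 + 31) + 1338) - 1302 = ((-26 + 34*961 + 9486)/40 + 1338) - 1302 = ((-26 + 32674 + 9486)/40 + 1338) - 1302 = ((1/40)*42134 + 1338) - 1302 = (21067/20 + 1338) - 1302 = 47827/20 - 1302 = 21787/20 ≈ 1089.3)
O - h = 3995 - 1*21787/20 = 3995 - 21787/20 = 58113/20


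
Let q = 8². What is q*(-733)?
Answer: -46912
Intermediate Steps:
q = 64
q*(-733) = 64*(-733) = -46912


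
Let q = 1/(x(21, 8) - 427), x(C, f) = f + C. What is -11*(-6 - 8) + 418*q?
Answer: 30437/199 ≈ 152.95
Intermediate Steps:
x(C, f) = C + f
q = -1/398 (q = 1/((21 + 8) - 427) = 1/(29 - 427) = 1/(-398) = -1/398 ≈ -0.0025126)
-11*(-6 - 8) + 418*q = -11*(-6 - 8) + 418*(-1/398) = -11*(-14) - 209/199 = 154 - 209/199 = 30437/199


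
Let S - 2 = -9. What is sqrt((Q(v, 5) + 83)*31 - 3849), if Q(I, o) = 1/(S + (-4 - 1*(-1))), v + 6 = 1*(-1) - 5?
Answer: I*sqrt(127910)/10 ≈ 35.765*I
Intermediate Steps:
S = -7 (S = 2 - 9 = -7)
v = -12 (v = -6 + (1*(-1) - 5) = -6 + (-1 - 5) = -6 - 6 = -12)
Q(I, o) = -1/10 (Q(I, o) = 1/(-7 + (-4 - 1*(-1))) = 1/(-7 + (-4 + 1)) = 1/(-7 - 3) = 1/(-10) = -1/10)
sqrt((Q(v, 5) + 83)*31 - 3849) = sqrt((-1/10 + 83)*31 - 3849) = sqrt((829/10)*31 - 3849) = sqrt(25699/10 - 3849) = sqrt(-12791/10) = I*sqrt(127910)/10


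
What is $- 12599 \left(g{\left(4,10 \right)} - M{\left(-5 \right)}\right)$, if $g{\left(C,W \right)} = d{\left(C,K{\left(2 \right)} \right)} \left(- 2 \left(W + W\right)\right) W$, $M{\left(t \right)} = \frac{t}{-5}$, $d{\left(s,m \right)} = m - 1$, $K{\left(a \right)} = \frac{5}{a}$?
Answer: $7571999$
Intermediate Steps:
$d{\left(s,m \right)} = -1 + m$
$M{\left(t \right)} = - \frac{t}{5}$ ($M{\left(t \right)} = t \left(- \frac{1}{5}\right) = - \frac{t}{5}$)
$g{\left(C,W \right)} = - 6 W^{2}$ ($g{\left(C,W \right)} = \left(-1 + \frac{5}{2}\right) \left(- 2 \left(W + W\right)\right) W = \left(-1 + 5 \cdot \frac{1}{2}\right) \left(- 2 \cdot 2 W\right) W = \left(-1 + \frac{5}{2}\right) \left(- 4 W\right) W = \frac{3 \left(- 4 W\right)}{2} W = - 6 W W = - 6 W^{2}$)
$- 12599 \left(g{\left(4,10 \right)} - M{\left(-5 \right)}\right) = - 12599 \left(- 6 \cdot 10^{2} - \left(- \frac{1}{5}\right) \left(-5\right)\right) = - 12599 \left(\left(-6\right) 100 - 1\right) = - 12599 \left(-600 - 1\right) = \left(-12599\right) \left(-601\right) = 7571999$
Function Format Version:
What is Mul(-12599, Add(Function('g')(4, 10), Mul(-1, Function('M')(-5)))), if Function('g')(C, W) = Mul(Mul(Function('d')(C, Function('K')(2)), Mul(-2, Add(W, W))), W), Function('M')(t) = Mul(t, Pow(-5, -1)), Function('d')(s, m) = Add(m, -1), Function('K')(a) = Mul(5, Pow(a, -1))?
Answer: 7571999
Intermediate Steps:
Function('d')(s, m) = Add(-1, m)
Function('M')(t) = Mul(Rational(-1, 5), t) (Function('M')(t) = Mul(t, Rational(-1, 5)) = Mul(Rational(-1, 5), t))
Function('g')(C, W) = Mul(-6, Pow(W, 2)) (Function('g')(C, W) = Mul(Mul(Add(-1, Mul(5, Pow(2, -1))), Mul(-2, Add(W, W))), W) = Mul(Mul(Add(-1, Mul(5, Rational(1, 2))), Mul(-2, Mul(2, W))), W) = Mul(Mul(Add(-1, Rational(5, 2)), Mul(-4, W)), W) = Mul(Mul(Rational(3, 2), Mul(-4, W)), W) = Mul(Mul(-6, W), W) = Mul(-6, Pow(W, 2)))
Mul(-12599, Add(Function('g')(4, 10), Mul(-1, Function('M')(-5)))) = Mul(-12599, Add(Mul(-6, Pow(10, 2)), Mul(-1, Mul(Rational(-1, 5), -5)))) = Mul(-12599, Add(Mul(-6, 100), Mul(-1, 1))) = Mul(-12599, Add(-600, -1)) = Mul(-12599, -601) = 7571999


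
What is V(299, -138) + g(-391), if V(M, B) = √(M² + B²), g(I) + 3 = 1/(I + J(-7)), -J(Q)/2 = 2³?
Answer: -1222/407 + 23*√205 ≈ 326.31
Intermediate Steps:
J(Q) = -16 (J(Q) = -2*2³ = -2*8 = -16)
g(I) = -3 + 1/(-16 + I) (g(I) = -3 + 1/(I - 16) = -3 + 1/(-16 + I))
V(M, B) = √(B² + M²)
V(299, -138) + g(-391) = √((-138)² + 299²) + (49 - 3*(-391))/(-16 - 391) = √(19044 + 89401) + (49 + 1173)/(-407) = √108445 - 1/407*1222 = 23*√205 - 1222/407 = -1222/407 + 23*√205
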